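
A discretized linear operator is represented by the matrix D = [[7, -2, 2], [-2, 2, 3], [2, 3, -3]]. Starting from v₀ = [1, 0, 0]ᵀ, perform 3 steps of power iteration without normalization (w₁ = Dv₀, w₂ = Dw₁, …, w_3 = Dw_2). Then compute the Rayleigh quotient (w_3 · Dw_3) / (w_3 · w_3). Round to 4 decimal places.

λ ≈ 7.7439

w1 = Dv₀ = (7·1 + (-2)·0 + 2·0; (-2)·1 + 2·0 + 3·0; 2·1 + 3·0 + (-3)·0) = (7, -2, 2)
w2 = Dw1 = (7·7 + (-2)·(-2) + 2·2; (-2)·7 + 2·(-2) + 3·2; 2·7 + 3·(-2) + (-3)·2) = (57, -12, 2)
w3 = Dw2 = (427, -132, 72)
Dw3 = (3397, -902, 242)
w3·Dw3 = 427·3397 + (-132)·(-902) + 72·242 = 1587007; w3·w3 = 427·427 + (-132)·(-132) + 72·72 = 204937
λ ≈ 1587007/204937 = 7.7439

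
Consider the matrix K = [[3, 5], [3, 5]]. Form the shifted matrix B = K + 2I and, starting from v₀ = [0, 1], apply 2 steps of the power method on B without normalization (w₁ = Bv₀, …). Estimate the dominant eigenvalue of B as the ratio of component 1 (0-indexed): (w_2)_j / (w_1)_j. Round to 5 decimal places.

B = K + 2I has rows (5, 5); (3, 7)
w1 = Bv₀ = (5·0 + 5·1; 3·0 + 7·1) = (5, 7)
w2 = Bw1 = (5·5 + 5·7; 3·5 + 7·7) = (60, 64)
Ratio: 64/7 = 9.14286

9.14286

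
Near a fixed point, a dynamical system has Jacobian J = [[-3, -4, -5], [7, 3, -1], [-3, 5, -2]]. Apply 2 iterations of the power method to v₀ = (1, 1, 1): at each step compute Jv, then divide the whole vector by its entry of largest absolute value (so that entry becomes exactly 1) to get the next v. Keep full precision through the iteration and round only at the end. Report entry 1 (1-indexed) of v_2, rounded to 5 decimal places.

0.00000

Jv0 = (-12.000000, 9.000000, 0.000000); divide by -12.000000 → v1 = (1.000000, -0.750000, 0.000000)
Jv1 = (0.000000, 4.750000, -6.750000); divide by -6.750000 → v2 = (0.000000, -0.703704, 1.000000)
Requested entry of v2: 0/81 = 0.00000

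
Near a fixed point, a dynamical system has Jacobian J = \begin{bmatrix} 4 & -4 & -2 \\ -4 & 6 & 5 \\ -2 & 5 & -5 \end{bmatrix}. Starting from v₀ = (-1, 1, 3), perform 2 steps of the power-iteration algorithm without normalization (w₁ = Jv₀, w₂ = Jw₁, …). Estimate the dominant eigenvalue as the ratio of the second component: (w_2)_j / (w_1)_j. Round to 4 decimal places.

6.6400

w1 = Jv₀ = (-14, 25, -8)
w2 = Jw1 = (-140, 166, 193)
Ratio at component: 166 / 25 = 6.6400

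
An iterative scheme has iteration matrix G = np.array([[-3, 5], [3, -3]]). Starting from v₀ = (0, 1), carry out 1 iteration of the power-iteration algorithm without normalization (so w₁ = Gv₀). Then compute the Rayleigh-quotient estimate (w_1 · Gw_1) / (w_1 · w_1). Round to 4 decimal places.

w1 = Gv₀ = (5, -3)
Gw1 = (-30, 24)
w1·Gw1 = 5·(-30) + (-3)·24 = -222; w1·w1 = 5·5 + (-3)·(-3) = 34
λ ≈ -222/34 = -6.5294

λ ≈ -6.5294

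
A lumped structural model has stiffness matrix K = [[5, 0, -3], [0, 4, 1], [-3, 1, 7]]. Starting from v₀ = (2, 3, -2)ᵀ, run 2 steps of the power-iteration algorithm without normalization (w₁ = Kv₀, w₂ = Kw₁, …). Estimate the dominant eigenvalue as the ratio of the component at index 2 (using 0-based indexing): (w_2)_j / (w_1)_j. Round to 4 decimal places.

w1 = Kv₀ = (16, 10, -17)
w2 = Kw1 = (131, 23, -157)
Ratio at component: -157 / -17 = 9.2353

9.2353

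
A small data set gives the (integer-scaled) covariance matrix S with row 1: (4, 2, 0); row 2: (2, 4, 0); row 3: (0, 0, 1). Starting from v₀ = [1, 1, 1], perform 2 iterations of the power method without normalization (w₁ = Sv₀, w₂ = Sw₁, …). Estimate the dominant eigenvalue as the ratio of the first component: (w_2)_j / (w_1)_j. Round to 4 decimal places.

w1 = Sv₀ = (4·1 + 2·1 + 0·1; 2·1 + 4·1 + 0·1; 0·1 + 0·1 + 1·1) = (6, 6, 1)
w2 = Sw1 = (4·6 + 2·6 + 0·1; 2·6 + 4·6 + 0·1; 0·6 + 0·6 + 1·1) = (36, 36, 1)
Ratio at component: 36 / 6 = 6.0000

λ ≈ 6.0000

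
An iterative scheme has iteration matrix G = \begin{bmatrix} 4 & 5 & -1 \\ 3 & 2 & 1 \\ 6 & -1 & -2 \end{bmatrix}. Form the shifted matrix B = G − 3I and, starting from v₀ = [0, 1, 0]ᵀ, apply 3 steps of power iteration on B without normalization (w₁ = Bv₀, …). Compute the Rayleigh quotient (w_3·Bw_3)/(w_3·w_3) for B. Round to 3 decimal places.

B = G − 3I has rows (1, 5, -1); (3, -1, 1); (6, -1, -5)
w1 = Bv₀ = (1·0 + 5·1 + (-1)·0; 3·0 + (-1)·1 + 1·0; 6·0 + (-1)·1 + (-5)·0) = (5, -1, -1)
w2 = Bw1 = (1·5 + 5·(-1) + (-1)·(-1); 3·5 + (-1)·(-1) + 1·(-1); 6·5 + (-1)·(-1) + (-5)·(-1)) = (1, 15, 36)
w3 = Bw2 = (40, 24, -189)
Bw3 = (349, -93, 1161)
w3·Bw3 = -207701; w3·w3 = 37897; μ ≈ -207701/37897 = -5.481

μ ≈ -5.481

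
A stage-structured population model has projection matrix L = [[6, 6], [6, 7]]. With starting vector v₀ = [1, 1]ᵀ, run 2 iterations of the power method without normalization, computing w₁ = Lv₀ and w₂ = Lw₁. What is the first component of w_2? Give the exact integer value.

150

w1 = Lv₀ = (6·1 + 6·1; 6·1 + 7·1) = (12, 13)
w2 = Lw1 = (6·12 + 6·13; 6·12 + 7·13) = (150, 163)
The requested component of w2 is 150.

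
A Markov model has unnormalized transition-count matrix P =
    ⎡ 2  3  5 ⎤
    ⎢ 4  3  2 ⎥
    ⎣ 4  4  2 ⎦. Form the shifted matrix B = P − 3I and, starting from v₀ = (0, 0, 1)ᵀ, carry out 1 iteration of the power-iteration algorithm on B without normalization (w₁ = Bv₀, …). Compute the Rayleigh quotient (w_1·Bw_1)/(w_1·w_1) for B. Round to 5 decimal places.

-0.43333

B = P − 3I has rows (-1, 3, 5); (4, 0, 2); (4, 4, -1)
w1 = Bv₀ = ((-1)·0 + 3·0 + 5·1; 4·0 + 0·0 + 2·1; 4·0 + 4·0 + (-1)·1) = (5, 2, -1)
Bw1 = (-4, 18, 29)
w1·Bw1 = -13; w1·w1 = 30; μ ≈ -13/30 = -0.43333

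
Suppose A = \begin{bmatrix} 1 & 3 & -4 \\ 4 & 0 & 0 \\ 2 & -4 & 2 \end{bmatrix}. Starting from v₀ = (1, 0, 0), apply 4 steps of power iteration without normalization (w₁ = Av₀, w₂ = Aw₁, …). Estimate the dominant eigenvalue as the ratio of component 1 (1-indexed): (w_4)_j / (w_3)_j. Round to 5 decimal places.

3.87719

w1 = Av₀ = (1·1 + 3·0 + (-4)·0; 4·1 + 0·0 + 0·0; 2·1 + (-4)·0 + 2·0) = (1, 4, 2)
w2 = Aw1 = (1·1 + 3·4 + (-4)·2; 4·1 + 0·4 + 0·2; 2·1 + (-4)·4 + 2·2) = (5, 4, -10)
w3 = Aw2 = (57, 20, -26)
w4 = Aw3 = (221, 228, -18)
Ratio at component: 221 / 57 = 3.87719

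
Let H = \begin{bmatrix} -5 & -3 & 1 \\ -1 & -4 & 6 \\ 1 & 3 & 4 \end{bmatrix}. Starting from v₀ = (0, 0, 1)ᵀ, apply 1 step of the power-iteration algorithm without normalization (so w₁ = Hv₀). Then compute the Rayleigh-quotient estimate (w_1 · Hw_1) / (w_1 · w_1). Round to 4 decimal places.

w1 = Hv₀ = ((-5)·0 + (-3)·0 + 1·1; (-1)·0 + (-4)·0 + 6·1; 1·0 + 3·0 + 4·1) = (1, 6, 4)
Hw1 = (-19, -1, 35)
w1·Hw1 = 1·(-19) + 6·(-1) + 4·35 = 115; w1·w1 = 1·1 + 6·6 + 4·4 = 53
λ ≈ 115/53 = 2.1698

2.1698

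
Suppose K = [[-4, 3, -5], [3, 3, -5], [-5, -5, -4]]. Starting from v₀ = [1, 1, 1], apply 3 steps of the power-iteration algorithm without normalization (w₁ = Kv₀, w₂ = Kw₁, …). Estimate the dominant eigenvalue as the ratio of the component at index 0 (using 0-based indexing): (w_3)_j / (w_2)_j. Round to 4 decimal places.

w1 = Kv₀ = (-6, 1, -14)
w2 = Kw1 = (97, 55, 81)
w3 = Kw2 = (-628, 51, -1084)
Ratio at component: -628 / 97 = -6.4742

-6.4742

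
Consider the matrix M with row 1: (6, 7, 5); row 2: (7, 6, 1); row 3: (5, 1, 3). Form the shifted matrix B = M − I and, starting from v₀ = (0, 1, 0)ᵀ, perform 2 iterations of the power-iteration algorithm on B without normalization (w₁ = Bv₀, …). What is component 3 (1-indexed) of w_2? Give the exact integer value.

B = M − I has rows (5, 7, 5); (7, 5, 1); (5, 1, 2)
w1 = Bv₀ = (7, 5, 1)
w2 = Bw1 = (75, 75, 42)
Requested component of w2: 42

42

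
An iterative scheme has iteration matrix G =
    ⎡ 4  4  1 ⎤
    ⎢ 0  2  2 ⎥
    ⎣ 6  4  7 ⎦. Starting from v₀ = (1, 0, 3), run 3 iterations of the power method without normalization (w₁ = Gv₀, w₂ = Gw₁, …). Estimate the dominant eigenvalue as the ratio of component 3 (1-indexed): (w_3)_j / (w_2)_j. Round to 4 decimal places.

w1 = Gv₀ = (7, 6, 27)
w2 = Gw1 = (79, 66, 255)
w3 = Gw2 = (835, 642, 2523)
Ratio at component: 2523 / 255 = 9.8941

λ ≈ 9.8941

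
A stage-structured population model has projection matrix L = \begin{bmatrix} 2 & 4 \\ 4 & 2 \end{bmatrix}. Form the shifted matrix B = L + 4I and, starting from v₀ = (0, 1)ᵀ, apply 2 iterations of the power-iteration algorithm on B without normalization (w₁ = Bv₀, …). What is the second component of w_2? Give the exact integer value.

B = L + 4I has rows (6, 4); (4, 6)
w1 = Bv₀ = (6·0 + 4·1; 4·0 + 6·1) = (4, 6)
w2 = Bw1 = (6·4 + 4·6; 4·4 + 6·6) = (48, 52)
Requested component of w2: 52

52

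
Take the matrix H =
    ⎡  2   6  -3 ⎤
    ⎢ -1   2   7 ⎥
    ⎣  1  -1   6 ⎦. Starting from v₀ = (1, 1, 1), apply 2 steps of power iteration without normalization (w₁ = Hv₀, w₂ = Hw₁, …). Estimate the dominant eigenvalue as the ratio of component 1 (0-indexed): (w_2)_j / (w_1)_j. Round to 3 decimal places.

w1 = Hv₀ = (2·1 + 6·1 + (-3)·1; (-1)·1 + 2·1 + 7·1; 1·1 + (-1)·1 + 6·1) = (5, 8, 6)
w2 = Hw1 = (2·5 + 6·8 + (-3)·6; (-1)·5 + 2·8 + 7·6; 1·5 + (-1)·8 + 6·6) = (40, 53, 33)
Ratio at component: 53 / 8 = 6.625

6.625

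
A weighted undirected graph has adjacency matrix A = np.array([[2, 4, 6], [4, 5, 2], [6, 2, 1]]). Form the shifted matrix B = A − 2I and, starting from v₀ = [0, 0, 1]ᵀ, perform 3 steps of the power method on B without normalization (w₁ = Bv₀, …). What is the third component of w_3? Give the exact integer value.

27

B = A − 2I has rows (0, 4, 6); (4, 3, 2); (6, 2, -1)
w1 = Bv₀ = (6, 2, -1)
w2 = Bw1 = (2, 28, 41)
w3 = Bw2 = (358, 174, 27)
Requested component of w3: 27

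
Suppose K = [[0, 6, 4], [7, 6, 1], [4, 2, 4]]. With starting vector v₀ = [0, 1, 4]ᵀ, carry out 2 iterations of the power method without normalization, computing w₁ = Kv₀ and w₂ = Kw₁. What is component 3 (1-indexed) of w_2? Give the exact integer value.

w1 = Kv₀ = (0·0 + 6·1 + 4·4; 7·0 + 6·1 + 1·4; 4·0 + 2·1 + 4·4) = (22, 10, 18)
w2 = Kw1 = (0·22 + 6·10 + 4·18; 7·22 + 6·10 + 1·18; 4·22 + 2·10 + 4·18) = (132, 232, 180)
The requested component of w2 is 180.

180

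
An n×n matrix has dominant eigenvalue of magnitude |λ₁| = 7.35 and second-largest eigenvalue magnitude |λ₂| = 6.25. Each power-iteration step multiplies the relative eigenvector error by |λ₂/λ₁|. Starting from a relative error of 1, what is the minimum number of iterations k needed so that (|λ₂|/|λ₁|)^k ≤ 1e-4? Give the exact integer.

57

|λ₂/λ₁| = 6.25/7.35 = 0.85034
Need k ≥ ln(1e-4) / ln(0.85034) = -9.2103 / -0.1621 ≈ 56.812
Smallest integer k satisfying the bound: 57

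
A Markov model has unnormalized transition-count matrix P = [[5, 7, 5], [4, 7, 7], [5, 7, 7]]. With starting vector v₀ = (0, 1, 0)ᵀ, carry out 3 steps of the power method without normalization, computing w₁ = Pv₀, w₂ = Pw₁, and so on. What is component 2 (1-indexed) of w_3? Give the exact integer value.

w1 = Pv₀ = (5·0 + 7·1 + 5·0; 4·0 + 7·1 + 7·0; 5·0 + 7·1 + 7·0) = (7, 7, 7)
w2 = Pw1 = (5·7 + 7·7 + 5·7; 4·7 + 7·7 + 7·7; 5·7 + 7·7 + 7·7) = (119, 126, 133)
w3 = Pw2 = (2142, 2289, 2408)
The requested component of w3 is 2289.

2289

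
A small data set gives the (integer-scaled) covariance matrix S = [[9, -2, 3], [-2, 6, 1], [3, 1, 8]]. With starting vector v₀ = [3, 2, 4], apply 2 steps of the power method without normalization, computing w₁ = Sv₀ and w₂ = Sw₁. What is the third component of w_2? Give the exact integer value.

w1 = Sv₀ = (9·3 + (-2)·2 + 3·4; (-2)·3 + 6·2 + 1·4; 3·3 + 1·2 + 8·4) = (35, 10, 43)
w2 = Sw1 = (9·35 + (-2)·10 + 3·43; (-2)·35 + 6·10 + 1·43; 3·35 + 1·10 + 8·43) = (424, 33, 459)
The requested component of w2 is 459.

459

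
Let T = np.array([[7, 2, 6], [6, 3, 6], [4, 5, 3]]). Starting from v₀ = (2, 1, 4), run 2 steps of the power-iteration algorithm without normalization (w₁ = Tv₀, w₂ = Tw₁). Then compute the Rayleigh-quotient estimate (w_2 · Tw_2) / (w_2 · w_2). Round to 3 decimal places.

13.964

w1 = Tv₀ = (7·2 + 2·1 + 6·4; 6·2 + 3·1 + 6·4; 4·2 + 5·1 + 3·4) = (40, 39, 25)
w2 = Tw1 = (7·40 + 2·39 + 6·25; 6·40 + 3·39 + 6·25; 4·40 + 5·39 + 3·25) = (508, 507, 430)
Tw2 = (7150, 7149, 5857)
w2·Tw2 = 508·7150 + 507·7149 + 430·5857 = 9775253; w2·w2 = 508·508 + 507·507 + 430·430 = 700013
λ ≈ 9775253/700013 = 13.964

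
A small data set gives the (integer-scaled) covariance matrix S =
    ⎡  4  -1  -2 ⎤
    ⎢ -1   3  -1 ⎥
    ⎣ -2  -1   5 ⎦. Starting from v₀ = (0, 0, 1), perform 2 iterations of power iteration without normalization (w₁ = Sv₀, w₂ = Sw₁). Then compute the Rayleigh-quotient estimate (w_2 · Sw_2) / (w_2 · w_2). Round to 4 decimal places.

λ ≈ 6.4980

w1 = Sv₀ = (-2, -1, 5)
w2 = Sw1 = (-17, -6, 30)
Sw2 = (-122, -31, 190)
w2·Sw2 = (-17)·(-122) + (-6)·(-31) + 30·190 = 7960; w2·w2 = (-17)·(-17) + (-6)·(-6) + 30·30 = 1225
λ ≈ 7960/1225 = 6.4980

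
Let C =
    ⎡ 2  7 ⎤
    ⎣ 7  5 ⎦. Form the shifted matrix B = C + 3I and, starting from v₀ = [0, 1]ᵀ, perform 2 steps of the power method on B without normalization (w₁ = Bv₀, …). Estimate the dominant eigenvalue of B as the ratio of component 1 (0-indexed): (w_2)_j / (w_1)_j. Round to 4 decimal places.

B = C + 3I has rows (5, 7); (7, 8)
w1 = Bv₀ = (5·0 + 7·1; 7·0 + 8·1) = (7, 8)
w2 = Bw1 = (5·7 + 7·8; 7·7 + 8·8) = (91, 113)
Ratio: 113/8 = 14.1250

14.1250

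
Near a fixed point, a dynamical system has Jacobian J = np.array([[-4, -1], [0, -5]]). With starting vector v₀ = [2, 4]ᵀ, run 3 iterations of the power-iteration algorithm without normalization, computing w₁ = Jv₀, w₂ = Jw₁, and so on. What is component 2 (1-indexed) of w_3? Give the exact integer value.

-500

w1 = Jv₀ = (-12, -20)
w2 = Jw1 = (68, 100)
w3 = Jw2 = (-372, -500)
The requested component of w3 is -500.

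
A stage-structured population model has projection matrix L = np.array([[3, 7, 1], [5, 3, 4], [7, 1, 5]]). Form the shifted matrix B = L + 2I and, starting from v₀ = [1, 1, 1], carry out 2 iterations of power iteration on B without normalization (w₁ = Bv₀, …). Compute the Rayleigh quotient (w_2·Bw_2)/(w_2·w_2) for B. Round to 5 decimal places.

B = L + 2I has rows (5, 7, 1); (5, 5, 4); (7, 1, 7)
w1 = Bv₀ = (5·1 + 7·1 + 1·1; 5·1 + 5·1 + 4·1; 7·1 + 1·1 + 7·1) = (13, 14, 15)
w2 = Bw1 = (5·13 + 7·14 + 1·15; 5·13 + 5·14 + 4·15; 7·13 + 1·14 + 7·15) = (178, 195, 210)
Bw2 = (2465, 2705, 2911)
w2·Bw2 = 1577555; w2·w2 = 113809; μ ≈ 1577555/113809 = 13.86143

μ ≈ 13.86143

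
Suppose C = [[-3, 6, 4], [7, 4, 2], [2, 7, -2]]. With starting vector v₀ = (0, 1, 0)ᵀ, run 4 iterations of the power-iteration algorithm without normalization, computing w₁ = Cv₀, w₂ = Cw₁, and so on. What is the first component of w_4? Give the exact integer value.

4246

w1 = Cv₀ = ((-3)·0 + 6·1 + 4·0; 7·0 + 4·1 + 2·0; 2·0 + 7·1 + (-2)·0) = (6, 4, 7)
w2 = Cw1 = ((-3)·6 + 6·4 + 4·7; 7·6 + 4·4 + 2·7; 2·6 + 7·4 + (-2)·7) = (34, 72, 26)
w3 = Cw2 = (434, 578, 520)
w4 = Cw3 = (4246, 6390, 3874)
The requested component of w4 is 4246.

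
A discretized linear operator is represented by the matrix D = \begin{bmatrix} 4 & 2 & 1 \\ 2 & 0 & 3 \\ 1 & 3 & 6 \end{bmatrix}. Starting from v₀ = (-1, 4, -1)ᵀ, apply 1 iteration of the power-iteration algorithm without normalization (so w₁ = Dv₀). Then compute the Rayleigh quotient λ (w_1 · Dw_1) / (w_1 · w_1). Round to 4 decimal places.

λ ≈ 0.1017

w1 = Dv₀ = (3, -5, 5)
Dw1 = (7, 21, 18)
w1·Dw1 = 3·7 + (-5)·21 + 5·18 = 6; w1·w1 = 3·3 + (-5)·(-5) + 5·5 = 59
λ ≈ 6/59 = 0.1017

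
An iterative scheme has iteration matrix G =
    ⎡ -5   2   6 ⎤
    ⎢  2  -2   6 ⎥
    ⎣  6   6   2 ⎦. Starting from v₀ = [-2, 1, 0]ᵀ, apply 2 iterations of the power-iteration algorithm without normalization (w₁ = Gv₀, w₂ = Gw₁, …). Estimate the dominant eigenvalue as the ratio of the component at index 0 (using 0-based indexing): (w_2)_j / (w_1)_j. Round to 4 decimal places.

w1 = Gv₀ = ((-5)·(-2) + 2·1 + 6·0; 2·(-2) + (-2)·1 + 6·0; 6·(-2) + 6·1 + 2·0) = (12, -6, -6)
w2 = Gw1 = ((-5)·12 + 2·(-6) + 6·(-6); 2·12 + (-2)·(-6) + 6·(-6); 6·12 + 6·(-6) + 2·(-6)) = (-108, 0, 24)
Ratio at component: -108 / 12 = -9.0000

λ ≈ -9.0000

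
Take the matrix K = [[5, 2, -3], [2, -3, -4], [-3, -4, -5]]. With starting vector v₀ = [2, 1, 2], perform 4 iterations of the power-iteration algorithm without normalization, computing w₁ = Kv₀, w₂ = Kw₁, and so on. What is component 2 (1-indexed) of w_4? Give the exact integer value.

w1 = Kv₀ = (6, -7, -20)
w2 = Kw1 = (76, 113, 110)
w3 = Kw2 = (276, -627, -1230)
w4 = Kw3 = (3816, 7353, 7830)
The requested component of w4 is 7353.

7353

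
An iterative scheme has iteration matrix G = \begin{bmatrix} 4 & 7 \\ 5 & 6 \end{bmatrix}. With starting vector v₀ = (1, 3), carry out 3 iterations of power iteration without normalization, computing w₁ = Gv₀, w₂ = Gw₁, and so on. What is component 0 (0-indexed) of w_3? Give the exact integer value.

w1 = Gv₀ = (4·1 + 7·3; 5·1 + 6·3) = (25, 23)
w2 = Gw1 = (4·25 + 7·23; 5·25 + 6·23) = (261, 263)
w3 = Gw2 = (2885, 2883)
The requested component of w3 is 2885.

2885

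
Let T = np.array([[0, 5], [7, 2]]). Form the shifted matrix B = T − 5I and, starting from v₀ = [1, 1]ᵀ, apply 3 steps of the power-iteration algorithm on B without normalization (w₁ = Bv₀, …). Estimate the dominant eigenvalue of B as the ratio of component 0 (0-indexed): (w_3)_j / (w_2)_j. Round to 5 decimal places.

B = T − 5I has rows (-5, 5); (7, -3)
w1 = Bv₀ = ((-5)·1 + 5·1; 7·1 + (-3)·1) = (0, 4)
w2 = Bw1 = ((-5)·0 + 5·4; 7·0 + (-3)·4) = (20, -12)
w3 = Bw2 = (-160, 176)
Ratio: -160/20 = -8.00000

-8.00000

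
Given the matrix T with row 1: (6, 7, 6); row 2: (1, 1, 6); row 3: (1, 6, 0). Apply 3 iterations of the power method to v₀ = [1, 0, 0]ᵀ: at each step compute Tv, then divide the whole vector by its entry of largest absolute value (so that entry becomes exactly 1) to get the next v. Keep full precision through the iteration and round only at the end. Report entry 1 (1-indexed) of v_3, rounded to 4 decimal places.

Tv0 = (6.00000, 1.00000, 1.00000); divide by 6.00000 → v1 = (1.00000, 0.16667, 0.16667)
Tv1 = (8.16667, 2.16667, 2.00000); divide by 8.16667 → v2 = (1.00000, 0.26531, 0.24490)
Tv2 = (9.32653, 2.73469, 2.59184); divide by 9.32653 → v3 = (1.00000, 0.29322, 0.27790)
Requested entry of v3: 457/457 = 1.0000

1.0000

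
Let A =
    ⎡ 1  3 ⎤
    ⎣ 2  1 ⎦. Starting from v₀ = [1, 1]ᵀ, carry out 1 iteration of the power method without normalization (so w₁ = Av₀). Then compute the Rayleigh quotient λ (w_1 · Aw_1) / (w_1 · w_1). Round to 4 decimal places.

w1 = Av₀ = (1·1 + 3·1; 2·1 + 1·1) = (4, 3)
Aw1 = (13, 11)
w1·Aw1 = 4·13 + 3·11 = 85; w1·w1 = 4·4 + 3·3 = 25
λ ≈ 85/25 = 3.4000

λ ≈ 3.4000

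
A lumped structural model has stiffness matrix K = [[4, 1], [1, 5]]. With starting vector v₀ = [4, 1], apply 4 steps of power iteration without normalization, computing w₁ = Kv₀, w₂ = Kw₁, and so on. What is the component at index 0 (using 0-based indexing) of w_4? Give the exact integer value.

1867

w1 = Kv₀ = (4·4 + 1·1; 1·4 + 5·1) = (17, 9)
w2 = Kw1 = (4·17 + 1·9; 1·17 + 5·9) = (77, 62)
w3 = Kw2 = (370, 387)
w4 = Kw3 = (1867, 2305)
The requested component of w4 is 1867.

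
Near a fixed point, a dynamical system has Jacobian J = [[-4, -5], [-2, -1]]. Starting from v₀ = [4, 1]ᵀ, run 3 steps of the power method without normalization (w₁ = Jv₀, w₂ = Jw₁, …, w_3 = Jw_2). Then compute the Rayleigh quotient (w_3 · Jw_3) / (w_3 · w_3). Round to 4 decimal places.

w1 = Jv₀ = (-21, -9)
w2 = Jw1 = (129, 51)
w3 = Jw2 = (-771, -309)
Jw3 = (4629, 1851)
w3·Jw3 = (-771)·4629 + (-309)·1851 = -4140918; w3·w3 = (-771)·(-771) + (-309)·(-309) = 689922
λ ≈ -4140918/689922 = -6.0020

λ ≈ -6.0020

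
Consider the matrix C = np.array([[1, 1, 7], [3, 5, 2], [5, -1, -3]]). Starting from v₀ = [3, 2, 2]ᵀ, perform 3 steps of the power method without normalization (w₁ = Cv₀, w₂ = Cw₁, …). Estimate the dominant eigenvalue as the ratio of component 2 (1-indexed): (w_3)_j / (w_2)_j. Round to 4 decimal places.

7.0161

w1 = Cv₀ = (19, 23, 7)
w2 = Cw1 = (91, 186, 51)
w3 = Cw2 = (634, 1305, 116)
Ratio at component: 1305 / 186 = 7.0161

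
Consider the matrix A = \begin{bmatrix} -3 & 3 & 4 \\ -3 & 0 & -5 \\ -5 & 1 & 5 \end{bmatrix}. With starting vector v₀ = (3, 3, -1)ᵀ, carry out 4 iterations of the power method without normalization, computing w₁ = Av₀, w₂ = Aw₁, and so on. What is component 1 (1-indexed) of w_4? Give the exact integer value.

w1 = Av₀ = ((-3)·3 + 3·3 + 4·(-1); (-3)·3 + 0·3 + (-5)·(-1); (-5)·3 + 1·3 + 5·(-1)) = (-4, -4, -17)
w2 = Aw1 = ((-3)·(-4) + 3·(-4) + 4·(-17); (-3)·(-4) + 0·(-4) + (-5)·(-17); (-5)·(-4) + 1·(-4) + 5·(-17)) = (-68, 97, -69)
w3 = Aw2 = (219, 549, 92)
w4 = Aw3 = (1358, -1117, -86)
The requested component of w4 is 1358.

1358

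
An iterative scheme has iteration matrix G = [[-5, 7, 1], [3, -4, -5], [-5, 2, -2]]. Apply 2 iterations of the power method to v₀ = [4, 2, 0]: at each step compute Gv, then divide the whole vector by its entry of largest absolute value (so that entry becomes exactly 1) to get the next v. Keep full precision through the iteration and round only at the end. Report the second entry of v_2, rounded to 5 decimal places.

0.65714

Gv0 = (-6.000000, 4.000000, -16.000000); divide by -16.000000 → v1 = (0.375000, -0.250000, 1.000000)
Gv1 = (-2.625000, -2.875000, -4.375000); divide by -4.375000 → v2 = (0.600000, 0.657143, 1.000000)
Requested entry of v2: 46/70 = 0.65714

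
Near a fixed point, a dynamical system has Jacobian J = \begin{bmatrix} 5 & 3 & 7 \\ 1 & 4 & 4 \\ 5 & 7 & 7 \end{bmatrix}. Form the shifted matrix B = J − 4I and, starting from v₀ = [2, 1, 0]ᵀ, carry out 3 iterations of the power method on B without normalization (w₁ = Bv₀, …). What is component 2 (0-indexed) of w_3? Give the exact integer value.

1431

B = J − 4I has rows (1, 3, 7); (1, 0, 4); (5, 7, 3)
w1 = Bv₀ = (1·2 + 3·1 + 7·0; 1·2 + 0·1 + 4·0; 5·2 + 7·1 + 3·0) = (5, 2, 17)
w2 = Bw1 = (1·5 + 3·2 + 7·17; 1·5 + 0·2 + 4·17; 5·5 + 7·2 + 3·17) = (130, 73, 90)
w3 = Bw2 = (979, 490, 1431)
Requested component of w3: 1431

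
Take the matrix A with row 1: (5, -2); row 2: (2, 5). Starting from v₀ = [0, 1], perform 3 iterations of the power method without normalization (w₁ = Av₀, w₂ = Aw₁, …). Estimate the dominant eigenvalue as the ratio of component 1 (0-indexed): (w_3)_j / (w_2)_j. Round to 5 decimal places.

3.09524

w1 = Av₀ = (5·0 + (-2)·1; 2·0 + 5·1) = (-2, 5)
w2 = Aw1 = (5·(-2) + (-2)·5; 2·(-2) + 5·5) = (-20, 21)
w3 = Aw2 = (-142, 65)
Ratio at component: 65 / 21 = 3.09524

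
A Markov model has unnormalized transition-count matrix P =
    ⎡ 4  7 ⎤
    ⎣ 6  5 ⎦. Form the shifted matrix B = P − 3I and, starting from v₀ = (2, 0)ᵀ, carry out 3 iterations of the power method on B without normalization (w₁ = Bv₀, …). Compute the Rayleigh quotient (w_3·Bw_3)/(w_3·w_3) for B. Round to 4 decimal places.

μ ≈ 7.3685

B = P − 3I has rows (1, 7); (6, 2)
w1 = Bv₀ = (2, 12)
w2 = Bw1 = (86, 36)
w3 = Bw2 = (338, 588)
Bw3 = (4454, 3204)
w3·Bw3 = 3389404; w3·w3 = 459988; μ ≈ 3389404/459988 = 7.3685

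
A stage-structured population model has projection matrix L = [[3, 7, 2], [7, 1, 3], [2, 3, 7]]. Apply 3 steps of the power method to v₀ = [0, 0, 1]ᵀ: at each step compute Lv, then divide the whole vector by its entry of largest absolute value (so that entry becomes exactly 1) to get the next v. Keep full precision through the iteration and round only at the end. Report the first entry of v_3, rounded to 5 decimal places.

Lv0 = (2.000000, 3.000000, 7.000000); divide by 7.000000 → v1 = (0.285714, 0.428571, 1.000000)
Lv1 = (5.857143, 5.428571, 8.857143); divide by 8.857143 → v2 = (0.661290, 0.612903, 1.000000)
Lv2 = (8.274194, 8.241935, 10.161290); divide by 10.161290 → v3 = (0.814286, 0.811111, 1.000000)
Requested entry of v3: 513/630 = 0.81429

0.81429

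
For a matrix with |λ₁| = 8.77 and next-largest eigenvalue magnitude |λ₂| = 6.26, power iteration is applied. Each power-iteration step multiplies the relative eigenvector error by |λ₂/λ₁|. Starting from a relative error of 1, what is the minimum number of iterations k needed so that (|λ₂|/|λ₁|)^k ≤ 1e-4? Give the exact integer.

|λ₂/λ₁| = 6.26/8.77 = 0.71380
Need k ≥ ln(1e-4) / ln(0.71380) = -9.2103 / -0.3372 ≈ 27.318
Smallest integer k satisfying the bound: 28

28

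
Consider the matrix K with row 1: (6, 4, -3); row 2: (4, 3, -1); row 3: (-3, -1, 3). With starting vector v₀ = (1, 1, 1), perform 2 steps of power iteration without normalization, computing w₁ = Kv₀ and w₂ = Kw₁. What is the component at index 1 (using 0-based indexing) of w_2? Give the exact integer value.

47

w1 = Kv₀ = (6·1 + 4·1 + (-3)·1; 4·1 + 3·1 + (-1)·1; (-3)·1 + (-1)·1 + 3·1) = (7, 6, -1)
w2 = Kw1 = (6·7 + 4·6 + (-3)·(-1); 4·7 + 3·6 + (-1)·(-1); (-3)·7 + (-1)·6 + 3·(-1)) = (69, 47, -30)
The requested component of w2 is 47.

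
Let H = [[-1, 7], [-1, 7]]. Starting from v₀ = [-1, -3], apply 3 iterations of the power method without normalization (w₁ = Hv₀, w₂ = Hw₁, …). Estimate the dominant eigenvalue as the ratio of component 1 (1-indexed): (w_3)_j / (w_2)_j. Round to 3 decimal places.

w1 = Hv₀ = (-20, -20)
w2 = Hw1 = (-120, -120)
w3 = Hw2 = (-720, -720)
Ratio at component: -720 / -120 = 6.000

6.000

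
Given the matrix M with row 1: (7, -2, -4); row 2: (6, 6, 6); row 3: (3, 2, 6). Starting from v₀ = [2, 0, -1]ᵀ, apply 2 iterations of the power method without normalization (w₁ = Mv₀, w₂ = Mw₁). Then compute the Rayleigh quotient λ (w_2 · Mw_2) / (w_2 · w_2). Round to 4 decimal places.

9.8639

w1 = Mv₀ = (7·2 + (-2)·0 + (-4)·(-1); 6·2 + 6·0 + 6·(-1); 3·2 + 2·0 + 6·(-1)) = (18, 6, 0)
w2 = Mw1 = (7·18 + (-2)·6 + (-4)·0; 6·18 + 6·6 + 6·0; 3·18 + 2·6 + 6·0) = (114, 144, 66)
Mw2 = (246, 1944, 1026)
w2·Mw2 = 114·246 + 144·1944 + 66·1026 = 375696; w2·w2 = 114·114 + 144·144 + 66·66 = 38088
λ ≈ 375696/38088 = 9.8639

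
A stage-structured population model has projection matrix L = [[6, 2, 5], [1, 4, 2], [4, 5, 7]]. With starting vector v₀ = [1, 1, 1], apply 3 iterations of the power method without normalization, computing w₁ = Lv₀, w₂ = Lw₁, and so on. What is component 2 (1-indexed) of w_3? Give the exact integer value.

w1 = Lv₀ = (6·1 + 2·1 + 5·1; 1·1 + 4·1 + 2·1; 4·1 + 5·1 + 7·1) = (13, 7, 16)
w2 = Lw1 = (6·13 + 2·7 + 5·16; 1·13 + 4·7 + 2·16; 4·13 + 5·7 + 7·16) = (172, 73, 199)
w3 = Lw2 = (2173, 862, 2446)
The requested component of w3 is 862.

862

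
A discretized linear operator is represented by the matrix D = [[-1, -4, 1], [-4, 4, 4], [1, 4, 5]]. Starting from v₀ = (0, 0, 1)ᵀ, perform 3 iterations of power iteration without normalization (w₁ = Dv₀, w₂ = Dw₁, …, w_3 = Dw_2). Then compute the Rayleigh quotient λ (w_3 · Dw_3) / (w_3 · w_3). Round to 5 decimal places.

w1 = Dv₀ = (1, 4, 5)
w2 = Dw1 = (-12, 32, 42)
w3 = Dw2 = (-74, 344, 326)
Dw3 = (-976, 2976, 2932)
w3·Dw3 = (-74)·(-976) + 344·2976 + 326·2932 = 2051800; w3·w3 = (-74)·(-74) + 344·344 + 326·326 = 230088
λ ≈ 2051800/230088 = 8.91746

8.91746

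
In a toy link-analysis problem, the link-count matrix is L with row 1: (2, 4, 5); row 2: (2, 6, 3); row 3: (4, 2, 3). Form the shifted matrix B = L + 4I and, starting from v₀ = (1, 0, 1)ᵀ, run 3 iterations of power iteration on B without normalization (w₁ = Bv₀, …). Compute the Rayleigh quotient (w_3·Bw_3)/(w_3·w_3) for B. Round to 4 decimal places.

μ ≈ 14.2375

B = L + 4I has rows (6, 4, 5); (2, 10, 3); (4, 2, 7)
w1 = Bv₀ = (11, 5, 11)
w2 = Bw1 = (141, 105, 131)
w3 = Bw2 = (1921, 1725, 1691)
Bw3 = (26881, 26165, 22971)
w3·Bw3 = 135616987; w3·w3 = 9525347; μ ≈ 135616987/9525347 = 14.2375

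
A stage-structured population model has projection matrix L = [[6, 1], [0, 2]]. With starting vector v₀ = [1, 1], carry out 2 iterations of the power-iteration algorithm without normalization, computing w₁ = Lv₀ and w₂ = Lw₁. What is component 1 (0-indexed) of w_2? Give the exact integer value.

4

w1 = Lv₀ = (7, 2)
w2 = Lw1 = (44, 4)
The requested component of w2 is 4.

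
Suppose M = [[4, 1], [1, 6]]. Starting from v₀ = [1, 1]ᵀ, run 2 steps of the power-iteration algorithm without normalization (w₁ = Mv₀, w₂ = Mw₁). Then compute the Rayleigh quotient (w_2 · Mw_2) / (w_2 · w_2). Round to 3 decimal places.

w1 = Mv₀ = (4·1 + 1·1; 1·1 + 6·1) = (5, 7)
w2 = Mw1 = (4·5 + 1·7; 1·5 + 6·7) = (27, 47)
Mw2 = (155, 309)
w2·Mw2 = 27·155 + 47·309 = 18708; w2·w2 = 27·27 + 47·47 = 2938
λ ≈ 18708/2938 = 6.368

6.368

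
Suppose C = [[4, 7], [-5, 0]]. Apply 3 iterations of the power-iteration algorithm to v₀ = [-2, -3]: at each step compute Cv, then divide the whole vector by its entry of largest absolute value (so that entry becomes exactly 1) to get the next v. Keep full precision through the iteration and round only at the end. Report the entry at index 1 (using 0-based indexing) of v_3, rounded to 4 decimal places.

Cv0 = (-29.00000, 10.00000); divide by -29.00000 → v1 = (1.00000, -0.34483)
Cv1 = (1.58621, -5.00000); divide by -5.00000 → v2 = (-0.31724, 1.00000)
Cv2 = (5.73103, 1.58621); divide by 5.73103 → v3 = (1.00000, 0.27677)
Requested entry of v3: 230/831 = 0.2768

0.2768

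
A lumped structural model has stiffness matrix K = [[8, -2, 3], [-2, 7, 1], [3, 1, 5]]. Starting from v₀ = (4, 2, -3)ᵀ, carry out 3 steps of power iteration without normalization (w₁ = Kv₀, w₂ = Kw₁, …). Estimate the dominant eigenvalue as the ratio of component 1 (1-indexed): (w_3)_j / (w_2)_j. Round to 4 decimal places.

w1 = Kv₀ = (19, 3, -1)
w2 = Kw1 = (143, -18, 55)
w3 = Kw2 = (1345, -357, 686)
Ratio at component: 1345 / 143 = 9.4056

9.4056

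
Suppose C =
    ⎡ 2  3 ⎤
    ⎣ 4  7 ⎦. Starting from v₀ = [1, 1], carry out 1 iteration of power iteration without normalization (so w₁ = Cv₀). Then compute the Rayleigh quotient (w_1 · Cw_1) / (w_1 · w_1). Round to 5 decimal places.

w1 = Cv₀ = (2·1 + 3·1; 4·1 + 7·1) = (5, 11)
Cw1 = (43, 97)
w1·Cw1 = 5·43 + 11·97 = 1282; w1·w1 = 5·5 + 11·11 = 146
λ ≈ 1282/146 = 8.78082

λ ≈ 8.78082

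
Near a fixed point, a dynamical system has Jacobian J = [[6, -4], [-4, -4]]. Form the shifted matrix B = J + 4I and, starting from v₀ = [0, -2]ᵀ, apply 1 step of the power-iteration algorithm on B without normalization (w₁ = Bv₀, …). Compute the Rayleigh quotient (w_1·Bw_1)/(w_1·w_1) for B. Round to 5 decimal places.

μ ≈ 10.00000

B = J + 4I has rows (10, -4); (-4, 0)
w1 = Bv₀ = (10·0 + (-4)·(-2); (-4)·0 + 0·(-2)) = (8, 0)
Bw1 = (80, -32)
w1·Bw1 = 640; w1·w1 = 64; μ ≈ 640/64 = 10.00000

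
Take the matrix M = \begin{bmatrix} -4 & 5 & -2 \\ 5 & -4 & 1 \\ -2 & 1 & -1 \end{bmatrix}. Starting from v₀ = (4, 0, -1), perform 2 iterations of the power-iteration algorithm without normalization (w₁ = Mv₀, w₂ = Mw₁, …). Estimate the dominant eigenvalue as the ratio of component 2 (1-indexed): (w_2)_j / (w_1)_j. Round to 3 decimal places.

w1 = Mv₀ = ((-4)·4 + 5·0 + (-2)·(-1); 5·4 + (-4)·0 + 1·(-1); (-2)·4 + 1·0 + (-1)·(-1)) = (-14, 19, -7)
w2 = Mw1 = ((-4)·(-14) + 5·19 + (-2)·(-7); 5·(-14) + (-4)·19 + 1·(-7); (-2)·(-14) + 1·19 + (-1)·(-7)) = (165, -153, 54)
Ratio at component: -153 / 19 = -8.053

λ ≈ -8.053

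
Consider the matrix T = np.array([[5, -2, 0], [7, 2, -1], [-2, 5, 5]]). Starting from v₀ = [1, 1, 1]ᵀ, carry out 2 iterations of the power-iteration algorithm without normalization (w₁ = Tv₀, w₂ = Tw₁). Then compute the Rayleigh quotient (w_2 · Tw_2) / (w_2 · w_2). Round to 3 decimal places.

w1 = Tv₀ = (5·1 + (-2)·1 + 0·1; 7·1 + 2·1 + (-1)·1; (-2)·1 + 5·1 + 5·1) = (3, 8, 8)
w2 = Tw1 = (5·3 + (-2)·8 + 0·8; 7·3 + 2·8 + (-1)·8; (-2)·3 + 5·8 + 5·8) = (-1, 29, 74)
Tw2 = (-63, -23, 517)
w2·Tw2 = (-1)·(-63) + 29·(-23) + 74·517 = 37654; w2·w2 = (-1)·(-1) + 29·29 + 74·74 = 6318
λ ≈ 37654/6318 = 5.960

5.960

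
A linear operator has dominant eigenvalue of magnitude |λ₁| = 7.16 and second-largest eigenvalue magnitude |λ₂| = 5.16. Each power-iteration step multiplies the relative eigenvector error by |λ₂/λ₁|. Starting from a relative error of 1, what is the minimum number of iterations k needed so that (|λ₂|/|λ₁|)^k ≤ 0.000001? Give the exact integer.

|λ₂/λ₁| = 5.16/7.16 = 0.72067
Need k ≥ ln(0.000001) / ln(0.72067) = -13.8155 / -0.3276 ≈ 42.175
Smallest integer k satisfying the bound: 43

43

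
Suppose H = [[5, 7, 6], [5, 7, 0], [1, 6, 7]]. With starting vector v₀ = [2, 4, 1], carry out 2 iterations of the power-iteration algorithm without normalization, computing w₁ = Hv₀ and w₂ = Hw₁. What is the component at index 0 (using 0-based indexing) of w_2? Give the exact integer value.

w1 = Hv₀ = (44, 38, 33)
w2 = Hw1 = (684, 486, 503)
The requested component of w2 is 684.

684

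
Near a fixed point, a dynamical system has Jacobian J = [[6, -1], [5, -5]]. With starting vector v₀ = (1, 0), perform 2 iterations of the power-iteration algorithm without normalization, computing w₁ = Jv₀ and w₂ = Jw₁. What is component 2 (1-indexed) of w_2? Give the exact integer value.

w1 = Jv₀ = (6, 5)
w2 = Jw1 = (31, 5)
The requested component of w2 is 5.

5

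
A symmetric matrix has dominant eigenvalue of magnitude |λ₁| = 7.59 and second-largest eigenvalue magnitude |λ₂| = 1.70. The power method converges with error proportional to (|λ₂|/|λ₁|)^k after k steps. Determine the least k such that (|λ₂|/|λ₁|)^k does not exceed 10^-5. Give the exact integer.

8

|λ₂/λ₁| = 1.70/7.59 = 0.22398
Need k ≥ ln(10^-5) / ln(0.22398) = -11.5129 / -1.4962 ≈ 7.695
Smallest integer k satisfying the bound: 8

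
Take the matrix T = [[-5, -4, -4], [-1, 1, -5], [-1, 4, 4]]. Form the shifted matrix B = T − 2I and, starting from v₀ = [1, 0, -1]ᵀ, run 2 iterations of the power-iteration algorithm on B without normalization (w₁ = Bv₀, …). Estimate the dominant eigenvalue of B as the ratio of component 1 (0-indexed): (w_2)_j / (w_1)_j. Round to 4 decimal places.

B = T − 2I has rows (-7, -4, -4); (-1, -1, -5); (-1, 4, 2)
w1 = Bv₀ = ((-7)·1 + (-4)·0 + (-4)·(-1); (-1)·1 + (-1)·0 + (-5)·(-1); (-1)·1 + 4·0 + 2·(-1)) = (-3, 4, -3)
w2 = Bw1 = ((-7)·(-3) + (-4)·4 + (-4)·(-3); (-1)·(-3) + (-1)·4 + (-5)·(-3); (-1)·(-3) + 4·4 + 2·(-3)) = (17, 14, 13)
Ratio: 14/4 = 3.5000

μ ≈ 3.5000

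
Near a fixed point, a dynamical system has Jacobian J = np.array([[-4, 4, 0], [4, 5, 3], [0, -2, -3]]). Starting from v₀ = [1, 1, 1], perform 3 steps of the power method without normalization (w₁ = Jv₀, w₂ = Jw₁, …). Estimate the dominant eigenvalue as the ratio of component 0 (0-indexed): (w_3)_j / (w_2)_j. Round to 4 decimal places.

λ ≈ -0.2500

w1 = Jv₀ = (0, 12, -5)
w2 = Jw1 = (48, 45, -9)
w3 = Jw2 = (-12, 390, -63)
Ratio at component: -12 / 48 = -0.2500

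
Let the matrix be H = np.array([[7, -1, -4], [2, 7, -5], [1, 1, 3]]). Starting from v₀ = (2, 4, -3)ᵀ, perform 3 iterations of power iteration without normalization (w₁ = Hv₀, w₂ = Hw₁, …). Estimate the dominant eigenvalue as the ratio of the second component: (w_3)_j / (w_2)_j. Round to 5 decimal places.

6.84021

w1 = Hv₀ = (7·2 + (-1)·4 + (-4)·(-3); 2·2 + 7·4 + (-5)·(-3); 1·2 + 1·4 + 3·(-3)) = (22, 47, -3)
w2 = Hw1 = (7·22 + (-1)·47 + (-4)·(-3); 2·22 + 7·47 + (-5)·(-3); 1·22 + 1·47 + 3·(-3)) = (119, 388, 60)
w3 = Hw2 = (205, 2654, 687)
Ratio at component: 2654 / 388 = 6.84021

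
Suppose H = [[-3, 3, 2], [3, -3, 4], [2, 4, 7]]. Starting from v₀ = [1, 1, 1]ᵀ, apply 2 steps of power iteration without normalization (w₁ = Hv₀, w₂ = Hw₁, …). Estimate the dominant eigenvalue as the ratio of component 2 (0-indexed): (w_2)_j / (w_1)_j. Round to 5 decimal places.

8.53846

w1 = Hv₀ = (2, 4, 13)
w2 = Hw1 = (32, 46, 111)
Ratio at component: 111 / 13 = 8.53846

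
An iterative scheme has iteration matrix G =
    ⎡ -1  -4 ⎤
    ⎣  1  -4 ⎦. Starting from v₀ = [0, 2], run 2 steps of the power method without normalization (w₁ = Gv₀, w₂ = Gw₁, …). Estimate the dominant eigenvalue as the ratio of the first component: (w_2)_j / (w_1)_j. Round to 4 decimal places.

λ ≈ -5.0000

w1 = Gv₀ = (-8, -8)
w2 = Gw1 = (40, 24)
Ratio at component: 40 / -8 = -5.0000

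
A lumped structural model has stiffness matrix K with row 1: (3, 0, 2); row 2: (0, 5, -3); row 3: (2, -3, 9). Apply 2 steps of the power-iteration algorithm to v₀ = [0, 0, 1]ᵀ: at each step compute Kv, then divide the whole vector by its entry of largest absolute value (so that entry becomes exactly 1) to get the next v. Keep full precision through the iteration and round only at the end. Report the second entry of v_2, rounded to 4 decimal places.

-0.4468

Kv0 = (2.00000, -3.00000, 9.00000); divide by 9.00000 → v1 = (0.22222, -0.33333, 1.00000)
Kv1 = (2.66667, -4.66667, 10.44444); divide by 10.44444 → v2 = (0.25532, -0.44681, 1.00000)
Requested entry of v2: -42/94 = -0.4468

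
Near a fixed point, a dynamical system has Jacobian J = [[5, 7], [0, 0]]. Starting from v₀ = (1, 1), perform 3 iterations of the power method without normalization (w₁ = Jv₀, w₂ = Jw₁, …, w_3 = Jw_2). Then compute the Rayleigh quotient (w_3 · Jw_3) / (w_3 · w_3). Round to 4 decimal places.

w1 = Jv₀ = (12, 0)
w2 = Jw1 = (60, 0)
w3 = Jw2 = (300, 0)
Jw3 = (1500, 0)
w3·Jw3 = 300·1500 + 0·0 = 450000; w3·w3 = 300·300 + 0·0 = 90000
λ ≈ 450000/90000 = 5.0000

5.0000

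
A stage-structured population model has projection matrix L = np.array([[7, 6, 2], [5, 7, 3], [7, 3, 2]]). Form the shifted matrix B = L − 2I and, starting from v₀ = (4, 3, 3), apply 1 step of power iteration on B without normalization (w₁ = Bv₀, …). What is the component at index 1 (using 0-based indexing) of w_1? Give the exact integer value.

B = L − 2I has rows (5, 6, 2); (5, 5, 3); (7, 3, 0)
w1 = Bv₀ = (5·4 + 6·3 + 2·3; 5·4 + 5·3 + 3·3; 7·4 + 3·3 + 0·3) = (44, 44, 37)
Requested component of w1: 44

44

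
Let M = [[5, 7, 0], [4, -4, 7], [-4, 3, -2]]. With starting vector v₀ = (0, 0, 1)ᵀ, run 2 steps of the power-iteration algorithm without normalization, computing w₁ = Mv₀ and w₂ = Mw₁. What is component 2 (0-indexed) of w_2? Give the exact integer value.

w1 = Mv₀ = (0, 7, -2)
w2 = Mw1 = (49, -42, 25)
The requested component of w2 is 25.

25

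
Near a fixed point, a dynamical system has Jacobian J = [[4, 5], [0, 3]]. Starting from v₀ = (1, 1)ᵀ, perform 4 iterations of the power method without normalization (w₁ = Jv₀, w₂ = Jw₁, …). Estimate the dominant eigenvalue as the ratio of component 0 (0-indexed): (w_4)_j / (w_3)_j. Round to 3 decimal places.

4.542

w1 = Jv₀ = (4·1 + 5·1; 0·1 + 3·1) = (9, 3)
w2 = Jw1 = (4·9 + 5·3; 0·9 + 3·3) = (51, 9)
w3 = Jw2 = (249, 27)
w4 = Jw3 = (1131, 81)
Ratio at component: 1131 / 249 = 4.542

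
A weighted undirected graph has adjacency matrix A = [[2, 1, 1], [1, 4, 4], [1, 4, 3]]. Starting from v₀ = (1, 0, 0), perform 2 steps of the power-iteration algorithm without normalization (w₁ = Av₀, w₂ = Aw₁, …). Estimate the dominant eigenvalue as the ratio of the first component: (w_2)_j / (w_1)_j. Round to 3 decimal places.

λ ≈ 3.000

w1 = Av₀ = (2·1 + 1·0 + 1·0; 1·1 + 4·0 + 4·0; 1·1 + 4·0 + 3·0) = (2, 1, 1)
w2 = Aw1 = (2·2 + 1·1 + 1·1; 1·2 + 4·1 + 4·1; 1·2 + 4·1 + 3·1) = (6, 10, 9)
Ratio at component: 6 / 2 = 3.000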